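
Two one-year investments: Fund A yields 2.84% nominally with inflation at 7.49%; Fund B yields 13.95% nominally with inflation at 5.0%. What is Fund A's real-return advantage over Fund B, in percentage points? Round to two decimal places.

Fund A real return: 1.0284/1.0749 − 1 = -4.326%.
Fund B real return: 1.1395/1.050 − 1 = 8.524%.
Difference: -4.326 − 8.524 = -12.850 pp.

-12.85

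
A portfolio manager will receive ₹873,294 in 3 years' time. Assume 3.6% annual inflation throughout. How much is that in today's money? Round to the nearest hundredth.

₹785,382.48

Price-level factor over 3 years: (1 + 3.6%)^3 = 1.111934656.
Purchasing power today: ₹873,294 divided by that factor.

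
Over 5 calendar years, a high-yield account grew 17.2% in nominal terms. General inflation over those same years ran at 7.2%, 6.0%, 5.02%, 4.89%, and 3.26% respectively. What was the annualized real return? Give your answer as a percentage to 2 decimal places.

Cumulative inflation factor: 1.072 × 1.060 × 1.0502 × 1.0489 × 1.0326 ≈ 1.29252.
Nominal growth factor: 1.17200. Real growth factor = 1.17200 / 1.29252 ≈ 0.90675.
Annualized: 0.90675^(1/5) − 1 ≈ -0.01939.

-1.94%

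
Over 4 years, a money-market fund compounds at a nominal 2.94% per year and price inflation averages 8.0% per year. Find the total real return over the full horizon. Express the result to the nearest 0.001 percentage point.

The annual real rate is (1+2.94%)/(1+8.0%) − 1 = -4.6852%.
Compounded over 4 years: (1 + -0.046852)^4 − 1 ≈ -0.17464.

-17.464%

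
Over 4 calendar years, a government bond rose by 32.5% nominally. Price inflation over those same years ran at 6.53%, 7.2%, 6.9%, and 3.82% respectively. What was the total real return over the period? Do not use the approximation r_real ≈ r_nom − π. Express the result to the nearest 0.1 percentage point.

Cumulative inflation factor: 1.0653 × 1.072 × 1.069 × 1.0382 ≈ 1.26743.
Nominal growth factor: 1.32500. Real growth factor = 1.32500 / 1.26743 ≈ 1.04542.
Total real return ≈ 4.5419%.

4.5%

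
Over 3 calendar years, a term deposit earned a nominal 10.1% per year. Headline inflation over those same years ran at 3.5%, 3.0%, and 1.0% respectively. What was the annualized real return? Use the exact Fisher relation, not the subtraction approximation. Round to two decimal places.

Cumulative inflation factor: 1.035 × 1.030 × 1.010 ≈ 1.07671.
Nominal growth factor: 1.33463. Real growth factor = 1.33463 / 1.07671 ≈ 1.23955.
Annualized: 1.23955^(1/3) − 1 ≈ 0.07421.

7.42%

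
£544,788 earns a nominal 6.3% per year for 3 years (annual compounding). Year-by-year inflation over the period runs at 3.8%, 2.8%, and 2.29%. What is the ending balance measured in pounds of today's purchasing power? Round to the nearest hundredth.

£599,520.01

Nominal value at maturity: £544,788 × (1 + 6.3%)^3 ≈ £654,375.95.
Price-level factor over 3 years: 1.038 × 1.028 × 1.0229 = 1.0914997656.
The maturity value deflated by that factor is the answer in today's purchasing power.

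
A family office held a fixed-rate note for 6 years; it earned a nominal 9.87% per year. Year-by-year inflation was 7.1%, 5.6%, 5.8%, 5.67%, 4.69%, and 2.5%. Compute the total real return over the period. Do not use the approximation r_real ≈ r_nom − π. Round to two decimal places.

Cumulative inflation factor: 1.071 × 1.056 × 1.058 × 1.0567 × 1.0469 × 1.025 ≈ 1.35681.
Nominal growth factor: 1.75904. Real growth factor = 1.75904 / 1.35681 ≈ 1.29645.
Total real return ≈ 29.6447%.

29.64%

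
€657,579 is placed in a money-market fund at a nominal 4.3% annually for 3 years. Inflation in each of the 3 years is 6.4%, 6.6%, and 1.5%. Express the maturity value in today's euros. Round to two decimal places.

€648,090.99

Nominal value at maturity: €657,579 × (1 + 4.3%)^3 ≈ €746,106.56.
Price-level factor over 3 years: 1.064 × 1.066 × 1.015 = 1.15123736.
The maturity value deflated by that factor is the answer in today's purchasing power.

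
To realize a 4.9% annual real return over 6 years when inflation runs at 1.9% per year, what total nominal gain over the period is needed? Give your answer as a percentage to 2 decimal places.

Required annual nominal rate: (1+4.9%)(1+1.9%) − 1 = 6.8931%.
Cumulative over 6 years: (1 + 0.068931)^6 − 1 ≈ 0.49176.

49.18%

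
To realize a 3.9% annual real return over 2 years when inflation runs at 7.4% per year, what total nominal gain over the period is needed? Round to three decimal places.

24.520%

Required annual nominal rate: (1+3.9%)(1+7.4%) − 1 = 11.5886%.
Cumulative over 2 years: (1 + 0.115886)^2 − 1 ≈ 0.24520.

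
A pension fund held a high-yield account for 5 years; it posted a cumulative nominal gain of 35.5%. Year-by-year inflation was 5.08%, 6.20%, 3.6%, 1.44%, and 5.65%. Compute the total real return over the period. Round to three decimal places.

Cumulative inflation factor: 1.0508 × 1.0620 × 1.036 × 1.0144 × 1.0565 ≈ 1.23903.
Nominal growth factor: 1.35500. Real growth factor = 1.35500 / 1.23903 ≈ 1.09359.
Total real return ≈ 9.3594%.

9.359%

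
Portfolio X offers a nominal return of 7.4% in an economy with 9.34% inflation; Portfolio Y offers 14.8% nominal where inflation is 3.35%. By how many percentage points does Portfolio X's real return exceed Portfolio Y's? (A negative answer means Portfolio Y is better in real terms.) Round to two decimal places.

Portfolio X real return: 1.074/1.0934 − 1 = -1.774%.
Portfolio Y real return: 1.148/1.0335 − 1 = 11.079%.
Difference: -1.774 − 11.079 = -12.853 pp.

-12.85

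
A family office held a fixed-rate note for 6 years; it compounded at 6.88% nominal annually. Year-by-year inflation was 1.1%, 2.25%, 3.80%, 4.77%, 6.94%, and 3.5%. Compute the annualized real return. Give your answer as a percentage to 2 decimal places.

Cumulative inflation factor: 1.011 × 1.0225 × 1.0380 × 1.0477 × 1.0694 × 1.035 ≈ 1.24431.
Nominal growth factor: 1.49066. Real growth factor = 1.49066 / 1.24431 ≈ 1.19798.
Annualized: 1.19798^(1/6) − 1 ≈ 0.03056.

3.06%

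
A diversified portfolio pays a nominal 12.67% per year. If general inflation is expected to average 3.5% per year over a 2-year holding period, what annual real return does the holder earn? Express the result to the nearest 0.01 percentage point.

8.86%

With constant rates the annual real return is the same each year: (1+12.67%)/(1+3.5%) − 1 = 0.08860.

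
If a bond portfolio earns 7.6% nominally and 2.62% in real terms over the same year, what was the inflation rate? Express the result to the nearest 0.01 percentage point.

4.85%

From (1+r_nom) = (1+r_real)(1+π), we get 1+π = (1 + 7.6%)/(1 + 2.62%) = 1.076/1.0262 ≈ 1.04853.
So π ≈ 4.8529%.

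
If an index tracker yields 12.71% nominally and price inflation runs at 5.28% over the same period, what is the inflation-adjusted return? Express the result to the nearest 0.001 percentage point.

7.057%

Real return via the Fisher equation: (1 + 12.71%)/(1 + 5.28%) − 1 = 1.1271/1.0528 − 1 ≈ 0.07057.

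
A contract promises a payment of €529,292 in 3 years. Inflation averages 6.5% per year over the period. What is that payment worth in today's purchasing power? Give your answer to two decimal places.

Price-level factor over 3 years: (1 + 6.5%)^3 = 1.207949625.
Purchasing power today: €529,292 divided by that factor.

€438,173.90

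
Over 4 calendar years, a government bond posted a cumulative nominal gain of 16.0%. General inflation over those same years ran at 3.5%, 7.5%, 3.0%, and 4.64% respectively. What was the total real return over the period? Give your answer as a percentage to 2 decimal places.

-3.27%

Cumulative inflation factor: 1.035 × 1.075 × 1.030 × 1.0464 ≈ 1.19918.
Nominal growth factor: 1.16000. Real growth factor = 1.16000 / 1.19918 ≈ 0.96733.
Total real return ≈ -3.2671%.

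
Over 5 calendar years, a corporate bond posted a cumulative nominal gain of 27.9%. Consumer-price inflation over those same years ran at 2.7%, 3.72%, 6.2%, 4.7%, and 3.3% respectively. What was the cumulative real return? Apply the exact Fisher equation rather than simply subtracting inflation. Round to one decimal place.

4.5%

Cumulative inflation factor: 1.027 × 1.0372 × 1.062 × 1.047 × 1.033 ≈ 1.22350.
Nominal growth factor: 1.27900. Real growth factor = 1.27900 / 1.22350 ≈ 1.04536.
Total real return ≈ 4.5360%.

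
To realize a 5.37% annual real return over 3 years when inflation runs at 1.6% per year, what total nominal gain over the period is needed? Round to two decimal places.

Required annual nominal rate: (1+5.37%)(1+1.6%) − 1 = 7.05592%.
Cumulative over 3 years: (1 + 0.0705592)^3 − 1 ≈ 0.22696.

22.70%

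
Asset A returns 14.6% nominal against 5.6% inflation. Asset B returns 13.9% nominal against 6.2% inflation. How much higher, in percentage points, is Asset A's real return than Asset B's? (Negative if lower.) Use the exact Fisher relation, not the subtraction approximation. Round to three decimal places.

Asset A real return: 1.146/1.056 − 1 = 8.5227%.
Asset B real return: 1.139/1.062 − 1 = 7.2505%.
Difference: 8.5227 − 7.2505 = 1.2722 pp.

1.272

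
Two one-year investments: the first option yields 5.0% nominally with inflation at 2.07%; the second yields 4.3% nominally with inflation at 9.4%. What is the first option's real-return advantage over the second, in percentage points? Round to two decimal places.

The first option real return: 1.050/1.0207 − 1 = 2.871%.
The second real return: 1.043/1.094 − 1 = -4.662%.
Difference: 2.871 − (-4.662) = 7.533 pp.

7.53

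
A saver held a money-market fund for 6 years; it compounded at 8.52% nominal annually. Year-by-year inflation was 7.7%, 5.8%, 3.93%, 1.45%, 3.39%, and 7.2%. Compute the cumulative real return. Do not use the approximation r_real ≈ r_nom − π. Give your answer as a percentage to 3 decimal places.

Cumulative inflation factor: 1.077 × 1.058 × 1.0393 × 1.0145 × 1.0339 × 1.072 ≈ 1.33158.
Nominal growth factor: 1.63327. Real growth factor = 1.63327 / 1.33158 ≈ 1.22657.
Total real return ≈ 22.6566%.

22.657%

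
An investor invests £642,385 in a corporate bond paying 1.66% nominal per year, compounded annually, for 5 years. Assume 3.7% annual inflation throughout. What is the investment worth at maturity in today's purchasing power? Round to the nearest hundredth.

Nominal value at maturity: £642,385 × (1 + 1.66%)^5 ≈ £697,502.74.
Price-level factor over 5 years: (1 + 3.7%)^5 ≈ 1.1992059701.
Dividing the nominal maturity value by the price-level factor gives the value in today's money.

£581,637.15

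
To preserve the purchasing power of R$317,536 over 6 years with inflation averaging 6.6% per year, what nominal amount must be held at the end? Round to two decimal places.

R$465,946.65

Cumulative price-level factor: (1+6.6%)^6 ≈ 1.4673821377.
The nominal amount required is R$317,536 scaled up by that factor.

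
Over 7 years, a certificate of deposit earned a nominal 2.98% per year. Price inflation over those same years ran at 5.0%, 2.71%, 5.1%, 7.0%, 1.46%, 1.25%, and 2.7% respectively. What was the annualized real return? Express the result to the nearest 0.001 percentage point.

Cumulative inflation factor: 1.050 × 1.0271 × 1.051 × 1.070 × 1.0146 × 1.0125 × 1.027 ≈ 1.27953.
Nominal growth factor: 1.22820. Real growth factor = 1.22820 / 1.27953 ≈ 0.95989.
Annualized: 0.95989^(1/7) − 1 ≈ -0.00583.

-0.583%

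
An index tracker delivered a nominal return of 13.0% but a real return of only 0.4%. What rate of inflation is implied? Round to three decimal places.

From (1+r_nom) = (1+r_real)(1+π), we get 1+π = (1 + 13.0%)/(1 + 0.4%) = 1.130/1.004 ≈ 1.12550.
So π ≈ 12.5498%.

12.550%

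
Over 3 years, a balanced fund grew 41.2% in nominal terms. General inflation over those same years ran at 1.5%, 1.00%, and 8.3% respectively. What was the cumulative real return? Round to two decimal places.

Cumulative inflation factor: 1.015 × 1.0100 × 1.083 ≈ 1.11024.
Nominal growth factor: 1.41200. Real growth factor = 1.41200 / 1.11024 ≈ 1.27180.
Total real return ≈ 27.1800%.

27.18%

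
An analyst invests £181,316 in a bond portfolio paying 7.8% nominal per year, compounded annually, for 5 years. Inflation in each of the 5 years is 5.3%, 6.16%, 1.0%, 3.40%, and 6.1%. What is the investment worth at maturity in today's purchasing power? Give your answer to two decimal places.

£213,099.95

Nominal value at maturity: £181,316 × (1 + 7.8%)^5 ≈ £263,955.02.
Price-level factor over 5 years: 1.053 × 1.0616 × 1.010 × 1.0340 × 1.061 ≈ 1.2386442117.
The maturity value deflated by that factor is the answer in today's purchasing power.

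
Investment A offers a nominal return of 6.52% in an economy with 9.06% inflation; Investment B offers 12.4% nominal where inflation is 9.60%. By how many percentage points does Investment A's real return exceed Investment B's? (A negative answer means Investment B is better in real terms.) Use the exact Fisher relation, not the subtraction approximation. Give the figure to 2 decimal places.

-4.88

Investment A real return: 1.0652/1.0906 − 1 = -2.329%.
Investment B real return: 1.124/1.0960 − 1 = 2.555%.
Difference: -2.329 − 2.555 = -4.884 pp.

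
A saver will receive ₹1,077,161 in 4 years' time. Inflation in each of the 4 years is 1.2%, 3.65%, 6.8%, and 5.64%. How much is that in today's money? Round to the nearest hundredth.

₹910,188.11

Price-level factor over 4 years: 1.012 × 1.0365 × 1.068 × 1.0564 ≈ 1.1834487742.
Purchasing power today: ₹1,077,161 divided by that factor.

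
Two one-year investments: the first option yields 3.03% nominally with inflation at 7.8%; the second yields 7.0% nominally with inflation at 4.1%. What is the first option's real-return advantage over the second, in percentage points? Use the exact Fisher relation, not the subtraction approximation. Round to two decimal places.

-7.21

The first option real return: 1.0303/1.078 − 1 = -4.425%.
The second real return: 1.070/1.041 − 1 = 2.786%.
Difference: -4.425 − 2.786 = -7.211 pp.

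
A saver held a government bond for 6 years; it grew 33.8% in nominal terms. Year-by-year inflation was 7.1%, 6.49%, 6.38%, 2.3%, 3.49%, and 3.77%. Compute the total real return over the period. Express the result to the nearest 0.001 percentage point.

0.381%

Cumulative inflation factor: 1.071 × 1.0649 × 1.0638 × 1.023 × 1.0349 × 1.0377 ≈ 1.33292.
Nominal growth factor: 1.33800. Real growth factor = 1.33800 / 1.33292 ≈ 1.00381.
Total real return ≈ 0.3811%.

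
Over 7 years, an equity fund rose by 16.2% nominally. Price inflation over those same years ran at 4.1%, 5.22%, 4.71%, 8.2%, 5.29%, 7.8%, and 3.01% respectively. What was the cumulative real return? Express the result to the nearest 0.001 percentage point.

Cumulative inflation factor: 1.041 × 1.0522 × 1.0471 × 1.082 × 1.0529 × 1.078 × 1.0301 ≈ 1.45094.
Nominal growth factor: 1.16200. Real growth factor = 1.16200 / 1.45094 ≈ 0.80086.
Total real return ≈ -19.9140%.

-19.914%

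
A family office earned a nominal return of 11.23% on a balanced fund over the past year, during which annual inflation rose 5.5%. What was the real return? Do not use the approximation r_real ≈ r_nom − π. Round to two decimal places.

Real return via the Fisher equation: (1 + 11.23%)/(1 + 5.5%) − 1 = 1.1123/1.055 − 1 ≈ 0.05431.

5.43%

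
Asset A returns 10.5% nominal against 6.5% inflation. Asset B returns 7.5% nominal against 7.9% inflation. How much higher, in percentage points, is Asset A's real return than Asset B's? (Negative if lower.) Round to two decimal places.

4.13

Asset A real return: 1.105/1.065 − 1 = 3.756%.
Asset B real return: 1.075/1.079 − 1 = -0.371%.
Difference: 3.756 − (-0.371) = 4.127 pp.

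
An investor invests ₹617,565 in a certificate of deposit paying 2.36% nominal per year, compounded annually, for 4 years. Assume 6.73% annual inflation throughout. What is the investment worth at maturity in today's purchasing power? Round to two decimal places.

Nominal value at maturity: ₹617,565 × (1 + 2.36%)^4 ≈ ₹677,959.55.
Price-level factor over 4 years: (1 + 6.73%)^4 ≈ 1.2976155393.
Dividing the nominal maturity value by the price-level factor gives the value in today's money.

₹522,465.65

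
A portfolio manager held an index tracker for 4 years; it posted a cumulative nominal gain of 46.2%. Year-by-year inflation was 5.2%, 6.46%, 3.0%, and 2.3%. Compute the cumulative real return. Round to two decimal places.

Cumulative inflation factor: 1.052 × 1.0646 × 1.030 × 1.023 ≈ 1.18009.
Nominal growth factor: 1.46200. Real growth factor = 1.46200 / 1.18009 ≈ 1.23889.
Total real return ≈ 23.8889%.

23.89%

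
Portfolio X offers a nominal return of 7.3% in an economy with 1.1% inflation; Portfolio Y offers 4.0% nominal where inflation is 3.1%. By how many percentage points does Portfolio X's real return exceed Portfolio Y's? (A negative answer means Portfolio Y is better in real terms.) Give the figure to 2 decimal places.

Portfolio X real return: 1.073/1.011 − 1 = 6.133%.
Portfolio Y real return: 1.040/1.031 − 1 = 0.873%.
Difference: 6.133 − 0.873 = 5.260 pp.

5.26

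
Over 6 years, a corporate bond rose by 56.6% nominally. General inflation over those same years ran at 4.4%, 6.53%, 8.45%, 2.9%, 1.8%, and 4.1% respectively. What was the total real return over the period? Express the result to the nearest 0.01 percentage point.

Cumulative inflation factor: 1.044 × 1.0653 × 1.0845 × 1.029 × 1.018 × 1.041 ≈ 1.31527.
Nominal growth factor: 1.56600. Real growth factor = 1.56600 / 1.31527 ≈ 1.19063.
Total real return ≈ 19.0627%.

19.06%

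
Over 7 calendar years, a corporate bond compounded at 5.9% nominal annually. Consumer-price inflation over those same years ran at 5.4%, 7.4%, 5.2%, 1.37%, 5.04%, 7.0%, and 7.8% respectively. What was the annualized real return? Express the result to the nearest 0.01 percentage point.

Cumulative inflation factor: 1.054 × 1.074 × 1.052 × 1.0137 × 1.0504 × 1.070 × 1.078 ≈ 1.46261.
Nominal growth factor: 1.49373. Real growth factor = 1.49373 / 1.46261 ≈ 1.02128.
Annualized: 1.02128^(1/7) − 1 ≈ 0.00301.

0.30%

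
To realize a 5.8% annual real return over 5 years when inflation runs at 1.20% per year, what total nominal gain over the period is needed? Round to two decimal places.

Required annual nominal rate: (1+5.8%)(1+1.20%) − 1 = 7.0696%.
Cumulative over 5 years: (1 + 0.070696)^5 − 1 ≈ 0.40712.

40.71%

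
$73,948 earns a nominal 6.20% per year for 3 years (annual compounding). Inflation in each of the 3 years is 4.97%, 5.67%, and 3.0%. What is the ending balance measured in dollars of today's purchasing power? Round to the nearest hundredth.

Nominal value at maturity: $73,948 × (1 + 6.20%)^3 ≈ $88,572.72.
Price-level factor over 3 years: 1.0497 × 1.0567 × 1.030 = 1.1424945297.
The maturity value deflated by that factor is the answer in today's purchasing power.

$77,525.73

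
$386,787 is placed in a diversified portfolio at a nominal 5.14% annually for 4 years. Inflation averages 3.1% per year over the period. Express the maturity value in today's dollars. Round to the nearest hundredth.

$418,320.45

Nominal value at maturity: $386,787 × (1 + 5.14%)^4 ≈ $472,654.46.
Price-level factor over 4 years: (1 + 3.1%)^4 ≈ 1.1298860875.
Dividing the nominal maturity value by the price-level factor gives the value in today's money.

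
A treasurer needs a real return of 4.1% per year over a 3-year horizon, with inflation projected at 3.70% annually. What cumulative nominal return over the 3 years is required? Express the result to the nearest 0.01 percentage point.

Required annual nominal rate: (1+4.1%)(1+3.70%) − 1 = 7.9517%.
Cumulative over 3 years: (1 + 0.079517)^3 − 1 ≈ 0.25802.

25.80%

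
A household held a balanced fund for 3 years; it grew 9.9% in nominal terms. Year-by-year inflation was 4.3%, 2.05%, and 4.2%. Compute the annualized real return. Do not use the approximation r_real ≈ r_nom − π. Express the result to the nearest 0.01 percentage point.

Cumulative inflation factor: 1.043 × 1.0205 × 1.042 ≈ 1.10909.
Nominal growth factor: 1.09900. Real growth factor = 1.09900 / 1.10909 ≈ 0.99091.
Annualized: 0.99091^(1/3) − 1 ≈ -0.00304.

-0.30%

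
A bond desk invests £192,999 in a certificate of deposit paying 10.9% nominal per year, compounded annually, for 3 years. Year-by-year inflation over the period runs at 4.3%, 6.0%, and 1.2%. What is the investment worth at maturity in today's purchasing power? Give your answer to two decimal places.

£235,276.75

Nominal value at maturity: £192,999 × (1 + 10.9%)^3 ≈ £263,238.68.
Price-level factor over 3 years: 1.043 × 1.060 × 1.012 = 1.11884696.
The maturity value deflated by that factor is the answer in today's purchasing power.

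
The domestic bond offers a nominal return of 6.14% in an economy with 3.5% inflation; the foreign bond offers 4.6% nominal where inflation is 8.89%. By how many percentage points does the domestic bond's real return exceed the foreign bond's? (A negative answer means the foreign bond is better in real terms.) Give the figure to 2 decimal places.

6.49

The domestic bond real return: 1.0614/1.035 − 1 = 2.551%.
The foreign bond real return: 1.046/1.0889 − 1 = -3.940%.
Difference: 2.551 − (-3.940) = 6.491 pp.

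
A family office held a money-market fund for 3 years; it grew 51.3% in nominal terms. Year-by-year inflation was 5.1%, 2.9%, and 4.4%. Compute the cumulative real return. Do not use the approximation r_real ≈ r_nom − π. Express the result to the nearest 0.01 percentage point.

Cumulative inflation factor: 1.051 × 1.029 × 1.044 ≈ 1.12906.
Nominal growth factor: 1.51300. Real growth factor = 1.51300 / 1.12906 ≈ 1.34005.
Total real return ≈ 34.0048%.

34.00%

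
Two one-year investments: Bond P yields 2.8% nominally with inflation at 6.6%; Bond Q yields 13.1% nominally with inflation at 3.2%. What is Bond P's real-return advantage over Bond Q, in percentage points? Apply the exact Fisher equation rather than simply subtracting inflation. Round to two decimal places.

-13.16

Bond P real return: 1.028/1.066 − 1 = -3.565%.
Bond Q real return: 1.131/1.032 − 1 = 9.593%.
Difference: -3.565 − 9.593 = -13.158 pp.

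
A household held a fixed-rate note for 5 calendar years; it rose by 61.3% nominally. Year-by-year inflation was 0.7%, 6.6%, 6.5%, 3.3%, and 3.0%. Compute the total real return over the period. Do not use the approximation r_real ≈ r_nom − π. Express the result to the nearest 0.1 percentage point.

32.6%

Cumulative inflation factor: 1.007 × 1.066 × 1.065 × 1.033 × 1.030 ≈ 1.21639.
Nominal growth factor: 1.61300. Real growth factor = 1.61300 / 1.21639 ≈ 1.32605.
Total real return ≈ 32.6052%.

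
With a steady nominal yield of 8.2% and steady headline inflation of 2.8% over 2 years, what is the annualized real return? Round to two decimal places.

With constant rates the annual real return is the same each year: (1+8.2%)/(1+2.8%) − 1 = 0.05253.

5.25%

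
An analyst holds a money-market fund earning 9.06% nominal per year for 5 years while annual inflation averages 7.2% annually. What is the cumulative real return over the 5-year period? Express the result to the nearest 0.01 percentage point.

The annual real rate is (1+9.06%)/(1+7.2%) − 1 = 1.7351%.
Compounded over 5 years: (1 + 0.017351)^5 − 1 ≈ 0.08982.

8.98%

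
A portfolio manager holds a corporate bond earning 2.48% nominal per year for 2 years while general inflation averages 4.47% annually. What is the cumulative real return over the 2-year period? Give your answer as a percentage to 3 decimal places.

The annual real rate is (1+2.48%)/(1+4.47%) − 1 = -1.9049%.
Compounded over 2 years: (1 + -0.019049)^2 − 1 ≈ -0.03773.

-3.773%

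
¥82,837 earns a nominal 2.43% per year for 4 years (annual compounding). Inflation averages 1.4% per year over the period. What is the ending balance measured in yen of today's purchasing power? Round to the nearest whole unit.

Nominal value at maturity: ¥82,837 × (1 + 2.43%)^4 ≈ ¥91,187.
Price-level factor over 4 years: (1 + 1.4%)^4 ≈ 1.0571870144.
Dividing the nominal maturity value by the price-level factor gives the value in today's money.

¥86,254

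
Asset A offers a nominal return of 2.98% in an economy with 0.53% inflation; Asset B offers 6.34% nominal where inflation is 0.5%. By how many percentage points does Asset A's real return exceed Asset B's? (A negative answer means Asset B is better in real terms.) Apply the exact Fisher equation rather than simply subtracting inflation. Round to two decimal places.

Asset A real return: 1.0298/1.0053 − 1 = 2.437%.
Asset B real return: 1.0634/1.005 − 1 = 5.811%.
Difference: 2.437 − 5.811 = -3.374 pp.

-3.37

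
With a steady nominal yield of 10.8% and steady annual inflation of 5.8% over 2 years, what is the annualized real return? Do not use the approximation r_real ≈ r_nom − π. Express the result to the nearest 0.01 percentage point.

4.73%

With constant rates the annual real return is the same each year: (1+10.8%)/(1+5.8%) − 1 = 0.04726.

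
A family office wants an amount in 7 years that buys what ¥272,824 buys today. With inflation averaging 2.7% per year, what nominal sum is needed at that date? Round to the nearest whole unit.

¥328,758

Cumulative price-level factor: (1+2.7%)^7 ≈ 1.2050168095.
Multiplying ¥272,824 by the price-level factor gives the future nominal sum.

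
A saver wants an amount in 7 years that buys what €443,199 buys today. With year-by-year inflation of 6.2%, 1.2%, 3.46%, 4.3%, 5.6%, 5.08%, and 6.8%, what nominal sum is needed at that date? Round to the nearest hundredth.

€609,138.18

Cumulative price-level factor: 1.062 × 1.012 × 1.0346 × 1.043 × 1.056 × 1.0508 × 1.068 ≈ 1.3744123431.
The nominal amount required is €443,199 scaled up by that factor.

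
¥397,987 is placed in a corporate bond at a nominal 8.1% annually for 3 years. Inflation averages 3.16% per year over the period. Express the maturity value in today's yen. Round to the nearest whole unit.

¥457,944

Nominal value at maturity: ¥397,987 × (1 + 8.1%)^3 ≈ ¥502,743.
Price-level factor over 3 years: (1 + 3.16%)^3 ≈ 1.0978272345.
The maturity value deflated by that factor is the answer in today's purchasing power.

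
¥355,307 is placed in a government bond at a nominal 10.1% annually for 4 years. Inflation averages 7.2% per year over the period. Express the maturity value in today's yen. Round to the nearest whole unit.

Nominal value at maturity: ¥355,307 × (1 + 10.1%)^4 ≈ ¥522,099.
Price-level factor over 4 years: (1 + 7.2%)^4 ≈ 1.3206238659.
Dividing the nominal maturity value by the price-level factor gives the value in today's money.

¥395,343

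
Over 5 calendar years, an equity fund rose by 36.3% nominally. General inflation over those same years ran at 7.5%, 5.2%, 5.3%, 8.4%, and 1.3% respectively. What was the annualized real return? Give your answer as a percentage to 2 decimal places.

0.83%

Cumulative inflation factor: 1.075 × 1.052 × 1.053 × 1.084 × 1.013 ≈ 1.30765.
Nominal growth factor: 1.36300. Real growth factor = 1.36300 / 1.30765 ≈ 1.04233.
Annualized: 1.04233^(1/5) − 1 ≈ 0.00833.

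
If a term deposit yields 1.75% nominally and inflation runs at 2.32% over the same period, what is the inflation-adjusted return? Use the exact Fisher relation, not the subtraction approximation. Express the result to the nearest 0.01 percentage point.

-0.56%

Real return via the Fisher equation: (1 + 1.75%)/(1 + 2.32%) − 1 = 1.0175/1.0232 − 1 ≈ -0.00557.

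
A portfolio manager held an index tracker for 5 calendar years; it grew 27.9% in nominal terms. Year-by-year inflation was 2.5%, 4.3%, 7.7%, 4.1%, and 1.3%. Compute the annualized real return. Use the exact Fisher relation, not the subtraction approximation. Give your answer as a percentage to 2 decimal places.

1.05%

Cumulative inflation factor: 1.025 × 1.043 × 1.077 × 1.041 × 1.013 ≈ 1.21418.
Nominal growth factor: 1.27900. Real growth factor = 1.27900 / 1.21418 ≈ 1.05338.
Annualized: 1.05338^(1/5) − 1 ≈ 0.01046.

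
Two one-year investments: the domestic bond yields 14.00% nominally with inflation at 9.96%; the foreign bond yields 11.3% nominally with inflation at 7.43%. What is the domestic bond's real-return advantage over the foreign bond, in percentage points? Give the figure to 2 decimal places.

0.07

The domestic bond real return: 1.1400/1.0996 − 1 = 3.674%.
The foreign bond real return: 1.113/1.0743 − 1 = 3.602%.
Difference: 3.674 − 3.602 = 0.072 pp.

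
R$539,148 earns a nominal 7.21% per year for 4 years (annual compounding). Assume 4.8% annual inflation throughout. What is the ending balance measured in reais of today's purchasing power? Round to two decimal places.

Nominal value at maturity: R$539,148 × (1 + 7.21%)^4 ≈ R$712,277.43.
Price-level factor over 4 years: (1 + 4.8%)^4 ≈ 1.2062716764.
Dividing the nominal maturity value by the price-level factor gives the value in today's money.

R$590,478.45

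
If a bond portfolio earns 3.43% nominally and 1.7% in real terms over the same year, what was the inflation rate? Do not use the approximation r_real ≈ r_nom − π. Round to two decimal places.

From (1+r_nom) = (1+r_real)(1+π), we get 1+π = (1 + 3.43%)/(1 + 1.7%) = 1.0343/1.017 ≈ 1.01701.
So π ≈ 1.7011%.

1.70%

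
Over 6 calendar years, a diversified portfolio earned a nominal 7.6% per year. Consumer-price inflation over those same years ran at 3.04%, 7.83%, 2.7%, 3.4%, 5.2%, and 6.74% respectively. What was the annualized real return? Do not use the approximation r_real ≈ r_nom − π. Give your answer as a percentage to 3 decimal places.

Cumulative inflation factor: 1.0304 × 1.0783 × 1.027 × 1.034 × 1.052 × 1.0674 ≈ 1.32489.
Nominal growth factor: 1.55194. Real growth factor = 1.55194 / 1.32489 ≈ 1.17137.
Annualized: 1.17137^(1/6) − 1 ≈ 0.02671.

2.671%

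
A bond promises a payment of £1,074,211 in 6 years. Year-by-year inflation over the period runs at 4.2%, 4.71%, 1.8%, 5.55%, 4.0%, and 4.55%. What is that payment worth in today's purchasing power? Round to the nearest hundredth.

Price-level factor over 6 years: 1.042 × 1.0471 × 1.018 × 1.0555 × 1.040 × 1.0455 ≈ 1.2747331226.
Purchasing power today: £1,074,211 divided by that factor.

£842,694.82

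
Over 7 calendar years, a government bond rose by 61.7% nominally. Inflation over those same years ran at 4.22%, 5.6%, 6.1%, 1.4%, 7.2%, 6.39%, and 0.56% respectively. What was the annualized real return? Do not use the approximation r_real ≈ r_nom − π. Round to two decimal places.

Cumulative inflation factor: 1.0422 × 1.056 × 1.061 × 1.014 × 1.072 × 1.0639 × 1.0056 ≈ 1.35797.
Nominal growth factor: 1.61700. Real growth factor = 1.61700 / 1.35797 ≈ 1.19075.
Annualized: 1.19075^(1/7) − 1 ≈ 0.02525.

2.53%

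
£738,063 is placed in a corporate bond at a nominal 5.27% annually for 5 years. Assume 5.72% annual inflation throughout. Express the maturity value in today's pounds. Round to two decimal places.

£722,488.23

Nominal value at maturity: £738,063 × (1 + 5.27%)^5 ≈ £954,149.77.
Price-level factor over 5 years: (1 + 5.72%)^5 ≈ 1.3206440295.
Dividing the nominal maturity value by the price-level factor gives the value in today's money.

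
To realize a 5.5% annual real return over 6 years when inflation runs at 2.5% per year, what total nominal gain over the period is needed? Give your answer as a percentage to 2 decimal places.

Required annual nominal rate: (1+5.5%)(1+2.5%) − 1 = 8.1375%.
Cumulative over 6 years: (1 + 0.081375)^6 − 1 ≈ 0.59903.

59.90%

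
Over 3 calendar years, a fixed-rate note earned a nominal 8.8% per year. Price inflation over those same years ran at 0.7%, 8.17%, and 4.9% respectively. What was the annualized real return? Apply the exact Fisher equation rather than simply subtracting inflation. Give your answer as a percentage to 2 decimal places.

Cumulative inflation factor: 1.007 × 1.0817 × 1.049 ≈ 1.14265.
Nominal growth factor: 1.28791. Real growth factor = 1.28791 / 1.14265 ≈ 1.12713.
Annualized: 1.12713^(1/3) − 1 ≈ 0.04070.

4.07%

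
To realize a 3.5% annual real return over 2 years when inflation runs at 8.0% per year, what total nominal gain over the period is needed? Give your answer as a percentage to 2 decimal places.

24.95%

Required annual nominal rate: (1+3.5%)(1+8.0%) − 1 = 11.78%.
Cumulative over 2 years: (1 + 0.1178)^2 − 1 ≈ 0.24948.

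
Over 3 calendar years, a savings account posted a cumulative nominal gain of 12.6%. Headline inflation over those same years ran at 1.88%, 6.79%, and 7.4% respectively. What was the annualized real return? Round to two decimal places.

Cumulative inflation factor: 1.0188 × 1.0679 × 1.074 ≈ 1.16849.
Nominal growth factor: 1.12600. Real growth factor = 1.12600 / 1.16849 ≈ 0.96364.
Annualized: 0.96364^(1/3) − 1 ≈ -0.01227.

-1.23%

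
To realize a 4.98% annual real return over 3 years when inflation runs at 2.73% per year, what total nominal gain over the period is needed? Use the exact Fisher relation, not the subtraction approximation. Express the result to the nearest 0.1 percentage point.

Required annual nominal rate: (1+4.98%)(1+2.73%) − 1 = 7.845954%.
Cumulative over 3 years: (1 + 0.07845954)^3 − 1 ≈ 0.25433.

25.4%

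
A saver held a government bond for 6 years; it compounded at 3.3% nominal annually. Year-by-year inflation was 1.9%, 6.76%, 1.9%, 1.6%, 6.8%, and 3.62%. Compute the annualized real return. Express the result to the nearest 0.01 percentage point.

Cumulative inflation factor: 1.019 × 1.0676 × 1.019 × 1.016 × 1.068 × 1.0362 ≈ 1.24642.
Nominal growth factor: 1.21507. Real growth factor = 1.21507 / 1.24642 ≈ 0.97485.
Annualized: 0.97485^(1/6) − 1 ≈ -0.00424.

-0.42%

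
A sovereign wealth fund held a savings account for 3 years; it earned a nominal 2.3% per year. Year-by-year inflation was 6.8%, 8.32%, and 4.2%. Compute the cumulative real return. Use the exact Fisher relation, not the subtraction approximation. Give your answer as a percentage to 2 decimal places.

Cumulative inflation factor: 1.068 × 1.0832 × 1.042 ≈ 1.20545.
Nominal growth factor: 1.07060. Real growth factor = 1.07060 / 1.20545 ≈ 0.88814.
Total real return ≈ -11.1864%.

-11.19%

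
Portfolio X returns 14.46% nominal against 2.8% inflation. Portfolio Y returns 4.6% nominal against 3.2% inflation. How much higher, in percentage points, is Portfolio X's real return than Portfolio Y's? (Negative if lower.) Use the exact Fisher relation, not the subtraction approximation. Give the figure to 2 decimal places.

9.99

Portfolio X real return: 1.1446/1.028 − 1 = 11.342%.
Portfolio Y real return: 1.046/1.032 − 1 = 1.357%.
Difference: 11.342 − 1.357 = 9.985 pp.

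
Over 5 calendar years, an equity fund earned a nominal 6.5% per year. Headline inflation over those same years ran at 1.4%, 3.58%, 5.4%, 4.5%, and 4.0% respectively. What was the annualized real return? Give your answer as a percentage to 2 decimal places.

Cumulative inflation factor: 1.014 × 1.0358 × 1.054 × 1.045 × 1.040 ≈ 1.20311.
Nominal growth factor: 1.37009. Real growth factor = 1.37009 / 1.20311 ≈ 1.13879.
Annualized: 1.13879^(1/5) − 1 ≈ 0.02633.

2.63%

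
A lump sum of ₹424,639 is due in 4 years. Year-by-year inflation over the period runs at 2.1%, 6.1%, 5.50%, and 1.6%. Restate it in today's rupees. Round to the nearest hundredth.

Price-level factor over 4 years: 1.021 × 1.061 × 1.0550 × 1.016 ≈ 1.1611472383.
Purchasing power today: ₹424,639 divided by that factor.

₹365,706.42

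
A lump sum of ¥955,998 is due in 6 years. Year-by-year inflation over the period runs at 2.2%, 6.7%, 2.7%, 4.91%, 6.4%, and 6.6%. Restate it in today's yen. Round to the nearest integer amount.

Price-level factor over 6 years: 1.022 × 1.067 × 1.027 × 1.0491 × 1.064 × 1.066 ≈ 1.3326051230.
Purchasing power today: ¥955,998 divided by that factor.

¥717,390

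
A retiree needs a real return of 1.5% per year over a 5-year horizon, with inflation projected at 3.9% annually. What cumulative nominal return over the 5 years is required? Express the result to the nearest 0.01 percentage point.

30.44%

Required annual nominal rate: (1+1.5%)(1+3.9%) − 1 = 5.4585%.
Cumulative over 5 years: (1 + 0.054585)^5 − 1 ≈ 0.30439.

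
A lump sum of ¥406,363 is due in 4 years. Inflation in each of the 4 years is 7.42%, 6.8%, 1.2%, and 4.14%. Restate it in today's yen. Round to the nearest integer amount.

Price-level factor over 4 years: 1.0742 × 1.068 × 1.012 × 1.0414 ≈ 1.2090784667.
Purchasing power today: ¥406,363 divided by that factor.

¥336,093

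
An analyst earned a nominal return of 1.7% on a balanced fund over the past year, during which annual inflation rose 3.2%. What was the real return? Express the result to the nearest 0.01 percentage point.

Real return via the Fisher equation: (1 + 1.7%)/(1 + 3.2%) − 1 = 1.017/1.032 − 1 ≈ -0.01453.

-1.45%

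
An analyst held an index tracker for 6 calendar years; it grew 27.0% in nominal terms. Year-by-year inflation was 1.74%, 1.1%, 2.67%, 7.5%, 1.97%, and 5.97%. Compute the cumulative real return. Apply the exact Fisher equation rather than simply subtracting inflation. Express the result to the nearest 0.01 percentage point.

Cumulative inflation factor: 1.0174 × 1.011 × 1.0267 × 1.075 × 1.0197 × 1.0597 ≈ 1.22673.
Nominal growth factor: 1.27000. Real growth factor = 1.27000 / 1.22673 ≈ 1.03527.
Total real return ≈ 3.5270%.

3.53%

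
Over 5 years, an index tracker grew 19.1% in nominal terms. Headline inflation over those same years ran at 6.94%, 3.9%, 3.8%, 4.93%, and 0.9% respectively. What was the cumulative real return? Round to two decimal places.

-2.46%

Cumulative inflation factor: 1.0694 × 1.039 × 1.038 × 1.0493 × 1.009 ≈ 1.22108.
Nominal growth factor: 1.19100. Real growth factor = 1.19100 / 1.22108 ≈ 0.97537.
Total real return ≈ -2.4633%.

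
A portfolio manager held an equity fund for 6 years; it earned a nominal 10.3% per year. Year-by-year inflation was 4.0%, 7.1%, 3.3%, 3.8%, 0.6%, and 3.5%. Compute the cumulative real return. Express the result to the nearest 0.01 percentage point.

44.81%

Cumulative inflation factor: 1.040 × 1.071 × 1.033 × 1.038 × 1.006 × 1.035 ≈ 1.24354.
Nominal growth factor: 1.80075. Real growth factor = 1.80075 / 1.24354 ≈ 1.44809.
Total real return ≈ 44.8086%.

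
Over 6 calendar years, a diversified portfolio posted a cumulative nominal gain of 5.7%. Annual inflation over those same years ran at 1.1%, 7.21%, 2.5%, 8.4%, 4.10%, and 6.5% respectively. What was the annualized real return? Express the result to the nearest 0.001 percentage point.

-3.819%

Cumulative inflation factor: 1.011 × 1.0721 × 1.025 × 1.084 × 1.0410 × 1.065 ≈ 1.33518.
Nominal growth factor: 1.05700. Real growth factor = 1.05700 / 1.33518 ≈ 0.79165.
Annualized: 0.79165^(1/6) − 1 ≈ -0.03819.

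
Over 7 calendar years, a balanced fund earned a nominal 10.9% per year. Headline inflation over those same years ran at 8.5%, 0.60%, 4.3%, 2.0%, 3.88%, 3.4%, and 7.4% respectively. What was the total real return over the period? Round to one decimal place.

54.0%

Cumulative inflation factor: 1.085 × 1.0060 × 1.043 × 1.020 × 1.0388 × 1.034 × 1.074 ≈ 1.33958.
Nominal growth factor: 2.06310. Real growth factor = 2.06310 / 1.33958 ≈ 1.54011.
Total real return ≈ 54.0110%.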